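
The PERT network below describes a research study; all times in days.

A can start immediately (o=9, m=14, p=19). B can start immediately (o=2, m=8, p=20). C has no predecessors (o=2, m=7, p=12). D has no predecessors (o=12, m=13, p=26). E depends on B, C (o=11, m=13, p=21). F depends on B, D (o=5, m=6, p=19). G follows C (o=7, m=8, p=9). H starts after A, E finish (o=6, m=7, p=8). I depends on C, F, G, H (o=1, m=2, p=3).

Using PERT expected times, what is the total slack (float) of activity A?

te_A = (9 + 4·14 + 19)/6 = 84/6 = 14
te_B = (2 + 4·8 + 20)/6 = 54/6 = 9
te_C = (2 + 4·7 + 12)/6 = 42/6 = 7
te_D = (12 + 4·13 + 26)/6 = 90/6 = 15
te_E = (11 + 4·13 + 21)/6 = 84/6 = 14
te_F = (5 + 4·6 + 19)/6 = 48/6 = 8
te_G = (7 + 4·8 + 9)/6 = 48/6 = 8
te_H = (6 + 4·7 + 8)/6 = 42/6 = 7
te_I = (1 + 4·2 + 3)/6 = 12/6 = 2

Forward pass:
ES_A = 0; EF_A = 14
ES_B = 0; EF_B = 9
ES_C = 0; EF_C = 7
ES_D = 0; EF_D = 15
ES_E = max(EF_B=9, EF_C=7) = 9; EF_E = 9+14 = 23
ES_F = max(EF_B=9, EF_D=15) = 15; EF_F = 15+8 = 23
ES_G = 7; EF_G = 7+8 = 15
ES_H = max(EF_A=14, EF_E=23) = 23; EF_H = 23+7 = 30
ES_I = max(EF_C=7, EF_F=23, EF_G=15, EF_H=30) = 30; EF_I = 30+2 = 32
Expected project duration μ = 32 days. Critical path: B → E → H → I.

Backward pass:
LF_I = 32; LS_I = 32−2 = 30
LF_H = LS_I = 30; LS_H = 30−7 = 23
LF_G = LS_I = 30; LS_G = 30−8 = 22
LF_F = LS_I = 30; LS_F = 30−8 = 22
LF_E = LS_H = 23; LS_E = 23−14 = 9
LF_D = LS_F = 22; LS_D = 22−15 = 7
LF_C = min(LS_E=9, LS_G=22, LS_I=30) = 9; LS_C = 9−7 = 2
LF_B = min(LS_E=9, LS_F=22) = 9; LS_B = 9−9 = 0
LF_A = LS_H = 23; LS_A = 23−14 = 9
Slack_A = LS_A − ES_A = 9 − 0 = 9

9 days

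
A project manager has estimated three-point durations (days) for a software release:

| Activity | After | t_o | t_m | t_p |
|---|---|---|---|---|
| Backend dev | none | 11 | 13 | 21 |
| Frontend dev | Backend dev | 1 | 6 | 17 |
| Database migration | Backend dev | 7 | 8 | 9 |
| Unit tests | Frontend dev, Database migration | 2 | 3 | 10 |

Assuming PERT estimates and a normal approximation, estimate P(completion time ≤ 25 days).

0.322

te_Backend dev = (11 + 4·13 + 21)/6 = 84/6 = 14; σ²_Backend dev = ((21−11)/6)² = 2.778
te_Frontend dev = (1 + 4·6 + 17)/6 = 42/6 = 7; σ²_Frontend dev = ((17−1)/6)² = 7.111
te_Database migration = (7 + 4·8 + 9)/6 = 48/6 = 8; σ²_Database migration = ((9−7)/6)² = 0.111
te_Unit tests = (2 + 4·3 + 10)/6 = 24/6 = 4; σ²_Unit tests = ((10−2)/6)² = 1.778

Forward pass:
ES_Backend dev = 0; EF_Backend dev = 14
ES_Frontend dev = 14; EF_Frontend dev = 14+7 = 21
ES_Database migration = 14; EF_Database migration = 14+8 = 22
ES_Unit tests = max(EF_Frontend dev=21, EF_Database migration=22) = 22; EF_Unit tests = 22+4 = 26
Expected project duration μ = 26 days. Critical path: Backend dev → Database migration → Unit tests.

Variance along critical path = 2.778 + 0.111 + 1.778 = 4.667; σ = √4.667 = 2.160 days.
Z = (25 − 26) / 2.160 = -0.463
P(T ≤ 25) = Φ(-0.463) ≈ 0.322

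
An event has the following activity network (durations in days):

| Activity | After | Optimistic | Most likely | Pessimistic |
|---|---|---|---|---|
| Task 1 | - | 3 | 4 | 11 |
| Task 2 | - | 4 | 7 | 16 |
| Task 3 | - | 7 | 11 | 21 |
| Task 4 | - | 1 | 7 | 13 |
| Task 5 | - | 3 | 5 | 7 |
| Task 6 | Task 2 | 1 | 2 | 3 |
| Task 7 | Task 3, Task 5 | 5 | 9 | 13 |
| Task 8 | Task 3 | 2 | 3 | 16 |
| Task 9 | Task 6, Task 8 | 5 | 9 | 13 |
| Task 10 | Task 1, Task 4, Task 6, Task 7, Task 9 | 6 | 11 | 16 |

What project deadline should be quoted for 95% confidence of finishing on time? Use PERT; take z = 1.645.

te_Task 1 = (3 + 4·4 + 11)/6 = 30/6 = 5; σ²_Task 1 = ((11−3)/6)² = 1.778
te_Task 2 = (4 + 4·7 + 16)/6 = 48/6 = 8; σ²_Task 2 = ((16−4)/6)² = 4.000
te_Task 3 = (7 + 4·11 + 21)/6 = 72/6 = 12; σ²_Task 3 = ((21−7)/6)² = 5.444
te_Task 4 = (1 + 4·7 + 13)/6 = 42/6 = 7; σ²_Task 4 = ((13−1)/6)² = 4.000
te_Task 5 = (3 + 4·5 + 7)/6 = 30/6 = 5; σ²_Task 5 = ((7−3)/6)² = 0.444
te_Task 6 = (1 + 4·2 + 3)/6 = 12/6 = 2; σ²_Task 6 = ((3−1)/6)² = 0.111
te_Task 7 = (5 + 4·9 + 13)/6 = 54/6 = 9; σ²_Task 7 = ((13−5)/6)² = 1.778
te_Task 8 = (2 + 4·3 + 16)/6 = 30/6 = 5; σ²_Task 8 = ((16−2)/6)² = 5.444
te_Task 9 = (5 + 4·9 + 13)/6 = 54/6 = 9; σ²_Task 9 = ((13−5)/6)² = 1.778
te_Task 10 = (6 + 4·11 + 16)/6 = 66/6 = 11; σ²_Task 10 = ((16−6)/6)² = 2.778

Forward pass:
ES_Task 1 = 0; EF_Task 1 = 5
ES_Task 2 = 0; EF_Task 2 = 8
ES_Task 3 = 0; EF_Task 3 = 12
ES_Task 4 = 0; EF_Task 4 = 7
ES_Task 5 = 0; EF_Task 5 = 5
ES_Task 6 = 8; EF_Task 6 = 8+2 = 10
ES_Task 7 = max(EF_Task 3=12, EF_Task 5=5) = 12; EF_Task 7 = 12+9 = 21
ES_Task 8 = 12; EF_Task 8 = 12+5 = 17
ES_Task 9 = max(EF_Task 6=10, EF_Task 8=17) = 17; EF_Task 9 = 17+9 = 26
ES_Task 10 = max(EF_Task 1=5, EF_Task 4=7, EF_Task 6=10, EF_Task 7=21, EF_Task 9=26) = 26; EF_Task 10 = 26+11 = 37
Expected project duration μ = 37 days. Critical path: Task 3 → Task 8 → Task 9 → Task 10.

Variance along critical path = 5.444 + 5.444 + 1.778 + 2.778 = 15.444; σ = 3.930 days.
D = μ + z·σ = 37 + 1.645·3.930 = 43.5 days

43.5 days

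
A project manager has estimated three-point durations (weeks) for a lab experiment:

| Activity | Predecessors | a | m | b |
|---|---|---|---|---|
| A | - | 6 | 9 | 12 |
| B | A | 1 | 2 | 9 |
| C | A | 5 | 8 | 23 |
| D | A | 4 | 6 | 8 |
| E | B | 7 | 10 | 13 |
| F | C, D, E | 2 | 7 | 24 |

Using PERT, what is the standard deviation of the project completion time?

4.15 weeks

te_A = (6 + 4·9 + 12)/6 = 54/6 = 9; σ²_A = ((12−6)/6)² = 1.000
te_B = (1 + 4·2 + 9)/6 = 18/6 = 3; σ²_B = ((9−1)/6)² = 1.778
te_C = (5 + 4·8 + 23)/6 = 60/6 = 10; σ²_C = ((23−5)/6)² = 9.000
te_D = (4 + 4·6 + 8)/6 = 36/6 = 6; σ²_D = ((8−4)/6)² = 0.444
te_E = (7 + 4·10 + 13)/6 = 60/6 = 10; σ²_E = ((13−7)/6)² = 1.000
te_F = (2 + 4·7 + 24)/6 = 54/6 = 9; σ²_F = ((24−2)/6)² = 13.444

Forward pass:
ES_A = 0; EF_A = 9
ES_B = 9; EF_B = 9+3 = 12
ES_C = 9; EF_C = 9+10 = 19
ES_D = 9; EF_D = 9+6 = 15
ES_E = 12; EF_E = 12+10 = 22
ES_F = max(EF_C=19, EF_D=15, EF_E=22) = 22; EF_F = 22+9 = 31
Expected project duration μ = 31 weeks. Critical path: A → B → E → F.

Variance along critical path = 1.000 + 1.778 + 1.000 + 13.444 = 17.222
σ = √17.222 = 4.150 weeks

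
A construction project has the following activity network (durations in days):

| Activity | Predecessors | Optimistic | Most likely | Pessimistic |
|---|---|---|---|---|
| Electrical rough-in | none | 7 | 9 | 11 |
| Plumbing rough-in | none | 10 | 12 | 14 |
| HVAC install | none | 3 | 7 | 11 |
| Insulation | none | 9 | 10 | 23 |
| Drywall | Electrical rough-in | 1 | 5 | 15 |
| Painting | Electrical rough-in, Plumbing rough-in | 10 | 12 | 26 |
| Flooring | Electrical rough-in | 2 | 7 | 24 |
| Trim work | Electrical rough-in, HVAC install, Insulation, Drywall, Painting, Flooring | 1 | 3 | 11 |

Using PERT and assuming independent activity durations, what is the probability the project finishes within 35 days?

te_Electrical rough-in = (7 + 4·9 + 11)/6 = 54/6 = 9; σ²_Electrical rough-in = ((11−7)/6)² = 0.444
te_Plumbing rough-in = (10 + 4·12 + 14)/6 = 72/6 = 12; σ²_Plumbing rough-in = ((14−10)/6)² = 0.444
te_HVAC install = (3 + 4·7 + 11)/6 = 42/6 = 7; σ²_HVAC install = ((11−3)/6)² = 1.778
te_Insulation = (9 + 4·10 + 23)/6 = 72/6 = 12; σ²_Insulation = ((23−9)/6)² = 5.444
te_Drywall = (1 + 4·5 + 15)/6 = 36/6 = 6; σ²_Drywall = ((15−1)/6)² = 5.444
te_Painting = (10 + 4·12 + 26)/6 = 84/6 = 14; σ²_Painting = ((26−10)/6)² = 7.111
te_Flooring = (2 + 4·7 + 24)/6 = 54/6 = 9; σ²_Flooring = ((24−2)/6)² = 13.444
te_Trim work = (1 + 4·3 + 11)/6 = 24/6 = 4; σ²_Trim work = ((11−1)/6)² = 2.778

Forward pass:
ES_Electrical rough-in = 0; EF_Electrical rough-in = 9
ES_Plumbing rough-in = 0; EF_Plumbing rough-in = 12
ES_HVAC install = 0; EF_HVAC install = 7
ES_Insulation = 0; EF_Insulation = 12
ES_Drywall = 9; EF_Drywall = 9+6 = 15
ES_Painting = max(EF_Electrical rough-in=9, EF_Plumbing rough-in=12) = 12; EF_Painting = 12+14 = 26
ES_Flooring = 9; EF_Flooring = 9+9 = 18
ES_Trim work = max(EF_Electrical rough-in=9, EF_HVAC install=7, EF_Insulation=12, EF_Drywall=15, EF_Painting=26, EF_Flooring=18) = 26; EF_Trim work = 26+4 = 30
Expected project duration μ = 30 days. Critical path: Plumbing rough-in → Painting → Trim work.

Variance along critical path = 0.444 + 7.111 + 2.778 = 10.333; σ = √10.333 = 3.215 days.
Z = (35 − 30) / 3.215 = 1.555
P(T ≤ 35) = Φ(1.555) ≈ 0.940

0.940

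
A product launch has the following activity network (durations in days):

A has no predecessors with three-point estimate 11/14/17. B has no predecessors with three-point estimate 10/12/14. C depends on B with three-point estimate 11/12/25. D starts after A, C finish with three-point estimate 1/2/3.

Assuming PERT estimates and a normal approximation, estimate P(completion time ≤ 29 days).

0.658

te_A = (11 + 4·14 + 17)/6 = 84/6 = 14; σ²_A = ((17−11)/6)² = 1.000
te_B = (10 + 4·12 + 14)/6 = 72/6 = 12; σ²_B = ((14−10)/6)² = 0.444
te_C = (11 + 4·12 + 25)/6 = 84/6 = 14; σ²_C = ((25−11)/6)² = 5.444
te_D = (1 + 4·2 + 3)/6 = 12/6 = 2; σ²_D = ((3−1)/6)² = 0.111

Forward pass:
ES_A = 0; EF_A = 14
ES_B = 0; EF_B = 12
ES_C = 12; EF_C = 12+14 = 26
ES_D = max(EF_A=14, EF_C=26) = 26; EF_D = 26+2 = 28
Expected project duration μ = 28 days. Critical path: B → C → D.

Variance along critical path = 0.444 + 5.444 + 0.111 = 6.000; σ = √6.000 = 2.449 days.
Z = (29 − 28) / 2.449 = 0.408
P(T ≤ 29) = Φ(0.408) ≈ 0.658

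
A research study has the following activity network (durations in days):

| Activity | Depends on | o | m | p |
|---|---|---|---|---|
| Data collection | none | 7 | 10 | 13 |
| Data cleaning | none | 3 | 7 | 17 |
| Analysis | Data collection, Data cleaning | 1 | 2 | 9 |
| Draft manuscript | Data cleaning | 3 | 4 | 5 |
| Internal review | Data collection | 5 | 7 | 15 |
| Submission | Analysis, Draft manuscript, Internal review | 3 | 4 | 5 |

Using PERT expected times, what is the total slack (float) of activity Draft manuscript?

te_Data collection = (7 + 4·10 + 13)/6 = 60/6 = 10
te_Data cleaning = (3 + 4·7 + 17)/6 = 48/6 = 8
te_Analysis = (1 + 4·2 + 9)/6 = 18/6 = 3
te_Draft manuscript = (3 + 4·4 + 5)/6 = 24/6 = 4
te_Internal review = (5 + 4·7 + 15)/6 = 48/6 = 8
te_Submission = (3 + 4·4 + 5)/6 = 24/6 = 4

Forward pass:
ES_Data collection = 0; EF_Data collection = 10
ES_Data cleaning = 0; EF_Data cleaning = 8
ES_Analysis = max(EF_Data collection=10, EF_Data cleaning=8) = 10; EF_Analysis = 10+3 = 13
ES_Draft manuscript = 8; EF_Draft manuscript = 8+4 = 12
ES_Internal review = 10; EF_Internal review = 10+8 = 18
ES_Submission = max(EF_Analysis=13, EF_Draft manuscript=12, EF_Internal review=18) = 18; EF_Submission = 18+4 = 22
Expected project duration μ = 22 days. Critical path: Data collection → Internal review → Submission.

Backward pass:
LF_Submission = 22; LS_Submission = 22−4 = 18
LF_Internal review = LS_Submission = 18; LS_Internal review = 18−8 = 10
LF_Draft manuscript = LS_Submission = 18; LS_Draft manuscript = 18−4 = 14
LF_Analysis = LS_Submission = 18; LS_Analysis = 18−3 = 15
LF_Data cleaning = min(LS_Analysis=15, LS_Draft manuscript=14) = 14; LS_Data cleaning = 14−8 = 6
LF_Data collection = min(LS_Analysis=15, LS_Internal review=10) = 10; LS_Data collection = 10−10 = 0
Slack_Draft manuscript = LS_Draft manuscript − ES_Draft manuscript = 14 − 8 = 6

6 days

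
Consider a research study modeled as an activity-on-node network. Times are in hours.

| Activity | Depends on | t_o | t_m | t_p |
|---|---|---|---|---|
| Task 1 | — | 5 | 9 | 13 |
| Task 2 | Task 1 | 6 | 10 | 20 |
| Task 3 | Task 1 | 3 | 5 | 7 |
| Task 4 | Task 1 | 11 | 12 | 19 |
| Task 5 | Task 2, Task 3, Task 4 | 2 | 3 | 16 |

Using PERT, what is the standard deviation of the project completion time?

3.00 hours

te_Task 1 = (5 + 4·9 + 13)/6 = 54/6 = 9; σ²_Task 1 = ((13−5)/6)² = 1.778
te_Task 2 = (6 + 4·10 + 20)/6 = 66/6 = 11; σ²_Task 2 = ((20−6)/6)² = 5.444
te_Task 3 = (3 + 4·5 + 7)/6 = 30/6 = 5; σ²_Task 3 = ((7−3)/6)² = 0.444
te_Task 4 = (11 + 4·12 + 19)/6 = 78/6 = 13; σ²_Task 4 = ((19−11)/6)² = 1.778
te_Task 5 = (2 + 4·3 + 16)/6 = 30/6 = 5; σ²_Task 5 = ((16−2)/6)² = 5.444

Forward pass:
ES_Task 1 = 0; EF_Task 1 = 9
ES_Task 2 = 9; EF_Task 2 = 9+11 = 20
ES_Task 3 = 9; EF_Task 3 = 9+5 = 14
ES_Task 4 = 9; EF_Task 4 = 9+13 = 22
ES_Task 5 = max(EF_Task 2=20, EF_Task 3=14, EF_Task 4=22) = 22; EF_Task 5 = 22+5 = 27
Expected project duration μ = 27 hours. Critical path: Task 1 → Task 4 → Task 5.

Variance along critical path = 1.778 + 1.778 + 5.444 = 9.000
σ = √9.000 = 3.000 hours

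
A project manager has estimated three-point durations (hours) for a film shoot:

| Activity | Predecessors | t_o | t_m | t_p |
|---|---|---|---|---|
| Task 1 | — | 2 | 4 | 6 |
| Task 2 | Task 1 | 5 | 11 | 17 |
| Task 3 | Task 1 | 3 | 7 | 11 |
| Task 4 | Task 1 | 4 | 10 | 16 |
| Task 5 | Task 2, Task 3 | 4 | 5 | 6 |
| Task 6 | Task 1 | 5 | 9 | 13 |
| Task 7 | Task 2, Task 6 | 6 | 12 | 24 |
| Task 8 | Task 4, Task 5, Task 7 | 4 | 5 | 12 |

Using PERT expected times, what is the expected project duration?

34 hours

te_Task 1 = (2 + 4·4 + 6)/6 = 24/6 = 4
te_Task 2 = (5 + 4·11 + 17)/6 = 66/6 = 11
te_Task 3 = (3 + 4·7 + 11)/6 = 42/6 = 7
te_Task 4 = (4 + 4·10 + 16)/6 = 60/6 = 10
te_Task 5 = (4 + 4·5 + 6)/6 = 30/6 = 5
te_Task 6 = (5 + 4·9 + 13)/6 = 54/6 = 9
te_Task 7 = (6 + 4·12 + 24)/6 = 78/6 = 13
te_Task 8 = (4 + 4·5 + 12)/6 = 36/6 = 6

Forward pass:
ES_Task 1 = 0; EF_Task 1 = 4
ES_Task 2 = 4; EF_Task 2 = 4+11 = 15
ES_Task 3 = 4; EF_Task 3 = 4+7 = 11
ES_Task 4 = 4; EF_Task 4 = 4+10 = 14
ES_Task 5 = max(EF_Task 2=15, EF_Task 3=11) = 15; EF_Task 5 = 15+5 = 20
ES_Task 6 = 4; EF_Task 6 = 4+9 = 13
ES_Task 7 = max(EF_Task 2=15, EF_Task 6=13) = 15; EF_Task 7 = 15+13 = 28
ES_Task 8 = max(EF_Task 4=14, EF_Task 5=20, EF_Task 7=28) = 28; EF_Task 8 = 28+6 = 34
Expected project duration μ = 34 hours. Critical path: Task 1 → Task 2 → Task 7 → Task 8.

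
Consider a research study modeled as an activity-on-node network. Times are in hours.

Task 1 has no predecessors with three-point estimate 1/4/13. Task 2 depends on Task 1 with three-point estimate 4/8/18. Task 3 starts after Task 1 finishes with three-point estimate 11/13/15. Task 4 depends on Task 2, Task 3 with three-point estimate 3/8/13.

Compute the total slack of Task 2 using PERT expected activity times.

te_Task 1 = (1 + 4·4 + 13)/6 = 30/6 = 5
te_Task 2 = (4 + 4·8 + 18)/6 = 54/6 = 9
te_Task 3 = (11 + 4·13 + 15)/6 = 78/6 = 13
te_Task 4 = (3 + 4·8 + 13)/6 = 48/6 = 8

Forward pass:
ES_Task 1 = 0; EF_Task 1 = 5
ES_Task 2 = 5; EF_Task 2 = 5+9 = 14
ES_Task 3 = 5; EF_Task 3 = 5+13 = 18
ES_Task 4 = max(EF_Task 2=14, EF_Task 3=18) = 18; EF_Task 4 = 18+8 = 26
Expected project duration μ = 26 hours. Critical path: Task 1 → Task 3 → Task 4.

Backward pass:
LF_Task 4 = 26; LS_Task 4 = 26−8 = 18
LF_Task 3 = LS_Task 4 = 18; LS_Task 3 = 18−13 = 5
LF_Task 2 = LS_Task 4 = 18; LS_Task 2 = 18−9 = 9
LF_Task 1 = min(LS_Task 2=9, LS_Task 3=5) = 5; LS_Task 1 = 5−5 = 0
Slack_Task 2 = LS_Task 2 − ES_Task 2 = 9 − 5 = 4

4 hours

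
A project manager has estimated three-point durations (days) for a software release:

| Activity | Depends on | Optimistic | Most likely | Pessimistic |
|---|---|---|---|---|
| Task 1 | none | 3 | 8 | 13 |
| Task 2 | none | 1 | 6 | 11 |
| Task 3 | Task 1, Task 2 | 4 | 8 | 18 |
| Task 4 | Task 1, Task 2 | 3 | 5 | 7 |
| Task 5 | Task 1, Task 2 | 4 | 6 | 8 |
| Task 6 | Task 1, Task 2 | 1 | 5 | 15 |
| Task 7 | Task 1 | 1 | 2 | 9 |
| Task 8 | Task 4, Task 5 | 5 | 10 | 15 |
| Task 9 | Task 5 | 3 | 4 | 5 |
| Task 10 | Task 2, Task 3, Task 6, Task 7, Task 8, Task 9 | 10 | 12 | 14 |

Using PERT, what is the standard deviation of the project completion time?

2.54 days

te_Task 1 = (3 + 4·8 + 13)/6 = 48/6 = 8; σ²_Task 1 = ((13−3)/6)² = 2.778
te_Task 2 = (1 + 4·6 + 11)/6 = 36/6 = 6; σ²_Task 2 = ((11−1)/6)² = 2.778
te_Task 3 = (4 + 4·8 + 18)/6 = 54/6 = 9; σ²_Task 3 = ((18−4)/6)² = 5.444
te_Task 4 = (3 + 4·5 + 7)/6 = 30/6 = 5; σ²_Task 4 = ((7−3)/6)² = 0.444
te_Task 5 = (4 + 4·6 + 8)/6 = 36/6 = 6; σ²_Task 5 = ((8−4)/6)² = 0.444
te_Task 6 = (1 + 4·5 + 15)/6 = 36/6 = 6; σ²_Task 6 = ((15−1)/6)² = 5.444
te_Task 7 = (1 + 4·2 + 9)/6 = 18/6 = 3; σ²_Task 7 = ((9−1)/6)² = 1.778
te_Task 8 = (5 + 4·10 + 15)/6 = 60/6 = 10; σ²_Task 8 = ((15−5)/6)² = 2.778
te_Task 9 = (3 + 4·4 + 5)/6 = 24/6 = 4; σ²_Task 9 = ((5−3)/6)² = 0.111
te_Task 10 = (10 + 4·12 + 14)/6 = 72/6 = 12; σ²_Task 10 = ((14−10)/6)² = 0.444

Forward pass:
ES_Task 1 = 0; EF_Task 1 = 8
ES_Task 2 = 0; EF_Task 2 = 6
ES_Task 3 = max(EF_Task 1=8, EF_Task 2=6) = 8; EF_Task 3 = 8+9 = 17
ES_Task 4 = max(EF_Task 1=8, EF_Task 2=6) = 8; EF_Task 4 = 8+5 = 13
ES_Task 5 = max(EF_Task 1=8, EF_Task 2=6) = 8; EF_Task 5 = 8+6 = 14
ES_Task 6 = max(EF_Task 1=8, EF_Task 2=6) = 8; EF_Task 6 = 8+6 = 14
ES_Task 7 = 8; EF_Task 7 = 8+3 = 11
ES_Task 8 = max(EF_Task 4=13, EF_Task 5=14) = 14; EF_Task 8 = 14+10 = 24
ES_Task 9 = 14; EF_Task 9 = 14+4 = 18
ES_Task 10 = max(EF_Task 2=6, EF_Task 3=17, EF_Task 6=14, EF_Task 7=11, EF_Task 8=24, EF_Task 9=18) = 24; EF_Task 10 = 24+12 = 36
Expected project duration μ = 36 days. Critical path: Task 1 → Task 5 → Task 8 → Task 10.

Variance along critical path = 2.778 + 0.444 + 2.778 + 0.444 = 6.444
σ = √6.444 = 2.539 days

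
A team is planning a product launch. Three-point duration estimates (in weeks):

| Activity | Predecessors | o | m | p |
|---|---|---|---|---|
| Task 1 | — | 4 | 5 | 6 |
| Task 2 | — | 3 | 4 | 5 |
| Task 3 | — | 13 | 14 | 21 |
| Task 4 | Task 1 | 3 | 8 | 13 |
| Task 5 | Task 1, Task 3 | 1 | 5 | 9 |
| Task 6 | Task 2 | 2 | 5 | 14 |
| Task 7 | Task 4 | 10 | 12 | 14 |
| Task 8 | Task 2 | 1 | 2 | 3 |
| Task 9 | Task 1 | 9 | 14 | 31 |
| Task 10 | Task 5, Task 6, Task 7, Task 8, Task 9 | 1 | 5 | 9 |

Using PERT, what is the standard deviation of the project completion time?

te_Task 1 = (4 + 4·5 + 6)/6 = 30/6 = 5; σ²_Task 1 = ((6−4)/6)² = 0.111
te_Task 2 = (3 + 4·4 + 5)/6 = 24/6 = 4; σ²_Task 2 = ((5−3)/6)² = 0.111
te_Task 3 = (13 + 4·14 + 21)/6 = 90/6 = 15; σ²_Task 3 = ((21−13)/6)² = 1.778
te_Task 4 = (3 + 4·8 + 13)/6 = 48/6 = 8; σ²_Task 4 = ((13−3)/6)² = 2.778
te_Task 5 = (1 + 4·5 + 9)/6 = 30/6 = 5; σ²_Task 5 = ((9−1)/6)² = 1.778
te_Task 6 = (2 + 4·5 + 14)/6 = 36/6 = 6; σ²_Task 6 = ((14−2)/6)² = 4.000
te_Task 7 = (10 + 4·12 + 14)/6 = 72/6 = 12; σ²_Task 7 = ((14−10)/6)² = 0.444
te_Task 8 = (1 + 4·2 + 3)/6 = 12/6 = 2; σ²_Task 8 = ((3−1)/6)² = 0.111
te_Task 9 = (9 + 4·14 + 31)/6 = 96/6 = 16; σ²_Task 9 = ((31−9)/6)² = 13.444
te_Task 10 = (1 + 4·5 + 9)/6 = 30/6 = 5; σ²_Task 10 = ((9−1)/6)² = 1.778

Forward pass:
ES_Task 1 = 0; EF_Task 1 = 5
ES_Task 2 = 0; EF_Task 2 = 4
ES_Task 3 = 0; EF_Task 3 = 15
ES_Task 4 = 5; EF_Task 4 = 5+8 = 13
ES_Task 5 = max(EF_Task 1=5, EF_Task 3=15) = 15; EF_Task 5 = 15+5 = 20
ES_Task 6 = 4; EF_Task 6 = 4+6 = 10
ES_Task 7 = 13; EF_Task 7 = 13+12 = 25
ES_Task 8 = 4; EF_Task 8 = 4+2 = 6
ES_Task 9 = 5; EF_Task 9 = 5+16 = 21
ES_Task 10 = max(EF_Task 5=20, EF_Task 6=10, EF_Task 7=25, EF_Task 8=6, EF_Task 9=21) = 25; EF_Task 10 = 25+5 = 30
Expected project duration μ = 30 weeks. Critical path: Task 1 → Task 4 → Task 7 → Task 10.

Variance along critical path = 0.111 + 2.778 + 0.444 + 1.778 = 5.111
σ = √5.111 = 2.261 weeks

2.26 weeks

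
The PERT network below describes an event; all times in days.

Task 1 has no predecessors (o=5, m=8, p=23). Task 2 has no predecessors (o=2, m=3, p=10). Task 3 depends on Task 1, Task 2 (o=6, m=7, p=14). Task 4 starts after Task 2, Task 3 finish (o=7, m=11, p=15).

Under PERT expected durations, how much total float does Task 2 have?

te_Task 1 = (5 + 4·8 + 23)/6 = 60/6 = 10
te_Task 2 = (2 + 4·3 + 10)/6 = 24/6 = 4
te_Task 3 = (6 + 4·7 + 14)/6 = 48/6 = 8
te_Task 4 = (7 + 4·11 + 15)/6 = 66/6 = 11

Forward pass:
ES_Task 1 = 0; EF_Task 1 = 10
ES_Task 2 = 0; EF_Task 2 = 4
ES_Task 3 = max(EF_Task 1=10, EF_Task 2=4) = 10; EF_Task 3 = 10+8 = 18
ES_Task 4 = max(EF_Task 2=4, EF_Task 3=18) = 18; EF_Task 4 = 18+11 = 29
Expected project duration μ = 29 days. Critical path: Task 1 → Task 3 → Task 4.

Backward pass:
LF_Task 4 = 29; LS_Task 4 = 29−11 = 18
LF_Task 3 = LS_Task 4 = 18; LS_Task 3 = 18−8 = 10
LF_Task 2 = min(LS_Task 3=10, LS_Task 4=18) = 10; LS_Task 2 = 10−4 = 6
LF_Task 1 = LS_Task 3 = 10; LS_Task 1 = 10−10 = 0
Slack_Task 2 = LS_Task 2 − ES_Task 2 = 6 − 0 = 6

6 days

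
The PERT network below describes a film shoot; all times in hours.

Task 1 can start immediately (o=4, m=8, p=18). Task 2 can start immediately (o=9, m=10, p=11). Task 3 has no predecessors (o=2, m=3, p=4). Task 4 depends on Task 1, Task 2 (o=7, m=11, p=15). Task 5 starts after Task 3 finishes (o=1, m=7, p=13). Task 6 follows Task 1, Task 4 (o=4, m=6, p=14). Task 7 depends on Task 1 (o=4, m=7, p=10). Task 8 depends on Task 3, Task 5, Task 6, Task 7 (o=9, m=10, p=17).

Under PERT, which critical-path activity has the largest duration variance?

te_Task 1 = (4 + 4·8 + 18)/6 = 54/6 = 9; σ²_Task 1 = ((18−4)/6)² = 5.444
te_Task 2 = (9 + 4·10 + 11)/6 = 60/6 = 10; σ²_Task 2 = ((11−9)/6)² = 0.111
te_Task 3 = (2 + 4·3 + 4)/6 = 18/6 = 3; σ²_Task 3 = ((4−2)/6)² = 0.111
te_Task 4 = (7 + 4·11 + 15)/6 = 66/6 = 11; σ²_Task 4 = ((15−7)/6)² = 1.778
te_Task 5 = (1 + 4·7 + 13)/6 = 42/6 = 7; σ²_Task 5 = ((13−1)/6)² = 4.000
te_Task 6 = (4 + 4·6 + 14)/6 = 42/6 = 7; σ²_Task 6 = ((14−4)/6)² = 2.778
te_Task 7 = (4 + 4·7 + 10)/6 = 42/6 = 7; σ²_Task 7 = ((10−4)/6)² = 1.000
te_Task 8 = (9 + 4·10 + 17)/6 = 66/6 = 11; σ²_Task 8 = ((17−9)/6)² = 1.778

Forward pass:
ES_Task 1 = 0; EF_Task 1 = 9
ES_Task 2 = 0; EF_Task 2 = 10
ES_Task 3 = 0; EF_Task 3 = 3
ES_Task 4 = max(EF_Task 1=9, EF_Task 2=10) = 10; EF_Task 4 = 10+11 = 21
ES_Task 5 = 3; EF_Task 5 = 3+7 = 10
ES_Task 6 = max(EF_Task 1=9, EF_Task 4=21) = 21; EF_Task 6 = 21+7 = 28
ES_Task 7 = 9; EF_Task 7 = 9+7 = 16
ES_Task 8 = max(EF_Task 3=3, EF_Task 5=10, EF_Task 6=28, EF_Task 7=16) = 28; EF_Task 8 = 28+11 = 39
Expected project duration μ = 39 hours. Critical path: Task 2 → Task 4 → Task 6 → Task 8.

Variances on critical path: σ²_Task 2=0.111, σ²_Task 4=1.778, σ²_Task 6=2.778, σ²_Task 8=1.778.
Largest is σ²_Task 6 = 2.778.

Task 6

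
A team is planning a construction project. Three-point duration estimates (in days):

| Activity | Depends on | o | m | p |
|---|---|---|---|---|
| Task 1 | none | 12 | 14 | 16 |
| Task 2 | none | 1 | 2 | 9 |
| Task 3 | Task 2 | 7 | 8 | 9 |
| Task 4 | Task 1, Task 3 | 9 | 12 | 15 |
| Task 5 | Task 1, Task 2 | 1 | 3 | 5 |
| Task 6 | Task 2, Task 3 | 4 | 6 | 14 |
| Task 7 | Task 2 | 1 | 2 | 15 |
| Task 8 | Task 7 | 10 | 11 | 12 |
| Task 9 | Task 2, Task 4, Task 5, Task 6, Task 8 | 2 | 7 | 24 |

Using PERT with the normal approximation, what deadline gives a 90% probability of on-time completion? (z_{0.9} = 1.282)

te_Task 1 = (12 + 4·14 + 16)/6 = 84/6 = 14; σ²_Task 1 = ((16−12)/6)² = 0.444
te_Task 2 = (1 + 4·2 + 9)/6 = 18/6 = 3; σ²_Task 2 = ((9−1)/6)² = 1.778
te_Task 3 = (7 + 4·8 + 9)/6 = 48/6 = 8; σ²_Task 3 = ((9−7)/6)² = 0.111
te_Task 4 = (9 + 4·12 + 15)/6 = 72/6 = 12; σ²_Task 4 = ((15−9)/6)² = 1.000
te_Task 5 = (1 + 4·3 + 5)/6 = 18/6 = 3; σ²_Task 5 = ((5−1)/6)² = 0.444
te_Task 6 = (4 + 4·6 + 14)/6 = 42/6 = 7; σ²_Task 6 = ((14−4)/6)² = 2.778
te_Task 7 = (1 + 4·2 + 15)/6 = 24/6 = 4; σ²_Task 7 = ((15−1)/6)² = 5.444
te_Task 8 = (10 + 4·11 + 12)/6 = 66/6 = 11; σ²_Task 8 = ((12−10)/6)² = 0.111
te_Task 9 = (2 + 4·7 + 24)/6 = 54/6 = 9; σ²_Task 9 = ((24−2)/6)² = 13.444

Forward pass:
ES_Task 1 = 0; EF_Task 1 = 14
ES_Task 2 = 0; EF_Task 2 = 3
ES_Task 3 = 3; EF_Task 3 = 3+8 = 11
ES_Task 4 = max(EF_Task 1=14, EF_Task 3=11) = 14; EF_Task 4 = 14+12 = 26
ES_Task 5 = max(EF_Task 1=14, EF_Task 2=3) = 14; EF_Task 5 = 14+3 = 17
ES_Task 6 = max(EF_Task 2=3, EF_Task 3=11) = 11; EF_Task 6 = 11+7 = 18
ES_Task 7 = 3; EF_Task 7 = 3+4 = 7
ES_Task 8 = 7; EF_Task 8 = 7+11 = 18
ES_Task 9 = max(EF_Task 2=3, EF_Task 4=26, EF_Task 5=17, EF_Task 6=18, EF_Task 8=18) = 26; EF_Task 9 = 26+9 = 35
Expected project duration μ = 35 days. Critical path: Task 1 → Task 4 → Task 9.

Variance along critical path = 0.444 + 1.000 + 13.444 = 14.889; σ = 3.859 days.
D = μ + z·σ = 35 + 1.282·3.859 = 39.9 days

39.9 days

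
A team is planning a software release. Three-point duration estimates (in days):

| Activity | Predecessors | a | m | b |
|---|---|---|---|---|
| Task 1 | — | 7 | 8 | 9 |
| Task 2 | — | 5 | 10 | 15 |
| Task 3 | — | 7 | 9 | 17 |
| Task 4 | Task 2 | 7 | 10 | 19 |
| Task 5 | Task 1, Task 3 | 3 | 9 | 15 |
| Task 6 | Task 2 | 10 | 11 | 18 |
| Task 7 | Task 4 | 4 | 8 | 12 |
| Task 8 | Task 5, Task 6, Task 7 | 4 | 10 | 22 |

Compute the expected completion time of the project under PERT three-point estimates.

40 days

te_Task 1 = (7 + 4·8 + 9)/6 = 48/6 = 8
te_Task 2 = (5 + 4·10 + 15)/6 = 60/6 = 10
te_Task 3 = (7 + 4·9 + 17)/6 = 60/6 = 10
te_Task 4 = (7 + 4·10 + 19)/6 = 66/6 = 11
te_Task 5 = (3 + 4·9 + 15)/6 = 54/6 = 9
te_Task 6 = (10 + 4·11 + 18)/6 = 72/6 = 12
te_Task 7 = (4 + 4·8 + 12)/6 = 48/6 = 8
te_Task 8 = (4 + 4·10 + 22)/6 = 66/6 = 11

Forward pass:
ES_Task 1 = 0; EF_Task 1 = 8
ES_Task 2 = 0; EF_Task 2 = 10
ES_Task 3 = 0; EF_Task 3 = 10
ES_Task 4 = 10; EF_Task 4 = 10+11 = 21
ES_Task 5 = max(EF_Task 1=8, EF_Task 3=10) = 10; EF_Task 5 = 10+9 = 19
ES_Task 6 = 10; EF_Task 6 = 10+12 = 22
ES_Task 7 = 21; EF_Task 7 = 21+8 = 29
ES_Task 8 = max(EF_Task 5=19, EF_Task 6=22, EF_Task 7=29) = 29; EF_Task 8 = 29+11 = 40
Expected project duration μ = 40 days. Critical path: Task 2 → Task 4 → Task 7 → Task 8.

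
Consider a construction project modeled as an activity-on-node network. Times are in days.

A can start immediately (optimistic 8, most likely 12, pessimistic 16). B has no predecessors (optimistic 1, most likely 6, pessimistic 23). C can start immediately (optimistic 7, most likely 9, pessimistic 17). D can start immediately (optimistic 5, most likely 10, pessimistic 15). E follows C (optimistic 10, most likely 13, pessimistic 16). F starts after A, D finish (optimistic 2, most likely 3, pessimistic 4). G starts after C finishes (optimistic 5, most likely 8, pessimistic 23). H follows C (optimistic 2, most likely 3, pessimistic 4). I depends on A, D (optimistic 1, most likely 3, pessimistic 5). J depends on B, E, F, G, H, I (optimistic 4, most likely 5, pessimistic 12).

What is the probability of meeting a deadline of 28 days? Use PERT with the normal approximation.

0.336

te_A = (8 + 4·12 + 16)/6 = 72/6 = 12; σ²_A = ((16−8)/6)² = 1.778
te_B = (1 + 4·6 + 23)/6 = 48/6 = 8; σ²_B = ((23−1)/6)² = 13.444
te_C = (7 + 4·9 + 17)/6 = 60/6 = 10; σ²_C = ((17−7)/6)² = 2.778
te_D = (5 + 4·10 + 15)/6 = 60/6 = 10; σ²_D = ((15−5)/6)² = 2.778
te_E = (10 + 4·13 + 16)/6 = 78/6 = 13; σ²_E = ((16−10)/6)² = 1.000
te_F = (2 + 4·3 + 4)/6 = 18/6 = 3; σ²_F = ((4−2)/6)² = 0.111
te_G = (5 + 4·8 + 23)/6 = 60/6 = 10; σ²_G = ((23−5)/6)² = 9.000
te_H = (2 + 4·3 + 4)/6 = 18/6 = 3; σ²_H = ((4−2)/6)² = 0.111
te_I = (1 + 4·3 + 5)/6 = 18/6 = 3; σ²_I = ((5−1)/6)² = 0.444
te_J = (4 + 4·5 + 12)/6 = 36/6 = 6; σ²_J = ((12−4)/6)² = 1.778

Forward pass:
ES_A = 0; EF_A = 12
ES_B = 0; EF_B = 8
ES_C = 0; EF_C = 10
ES_D = 0; EF_D = 10
ES_E = 10; EF_E = 10+13 = 23
ES_F = max(EF_A=12, EF_D=10) = 12; EF_F = 12+3 = 15
ES_G = 10; EF_G = 10+10 = 20
ES_H = 10; EF_H = 10+3 = 13
ES_I = max(EF_A=12, EF_D=10) = 12; EF_I = 12+3 = 15
ES_J = max(EF_B=8, EF_E=23, EF_F=15, EF_G=20, EF_H=13, EF_I=15) = 23; EF_J = 23+6 = 29
Expected project duration μ = 29 days. Critical path: C → E → J.

Variance along critical path = 2.778 + 1.000 + 1.778 = 5.556; σ = √5.556 = 2.357 days.
Z = (28 − 29) / 2.357 = -0.424
P(T ≤ 28) = Φ(-0.424) ≈ 0.336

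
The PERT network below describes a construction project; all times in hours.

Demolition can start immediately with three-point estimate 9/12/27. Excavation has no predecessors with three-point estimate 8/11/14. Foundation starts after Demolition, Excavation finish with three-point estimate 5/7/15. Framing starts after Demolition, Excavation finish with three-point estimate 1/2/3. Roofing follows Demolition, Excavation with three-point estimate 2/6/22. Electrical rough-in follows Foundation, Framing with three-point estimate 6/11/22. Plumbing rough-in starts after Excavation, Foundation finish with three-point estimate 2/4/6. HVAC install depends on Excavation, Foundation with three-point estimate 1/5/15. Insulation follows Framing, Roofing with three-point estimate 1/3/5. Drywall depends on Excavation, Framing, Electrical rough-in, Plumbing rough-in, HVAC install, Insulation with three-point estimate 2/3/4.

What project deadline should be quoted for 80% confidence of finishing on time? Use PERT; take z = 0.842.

te_Demolition = (9 + 4·12 + 27)/6 = 84/6 = 14; σ²_Demolition = ((27−9)/6)² = 9.000
te_Excavation = (8 + 4·11 + 14)/6 = 66/6 = 11; σ²_Excavation = ((14−8)/6)² = 1.000
te_Foundation = (5 + 4·7 + 15)/6 = 48/6 = 8; σ²_Foundation = ((15−5)/6)² = 2.778
te_Framing = (1 + 4·2 + 3)/6 = 12/6 = 2; σ²_Framing = ((3−1)/6)² = 0.111
te_Roofing = (2 + 4·6 + 22)/6 = 48/6 = 8; σ²_Roofing = ((22−2)/6)² = 11.111
te_Electrical rough-in = (6 + 4·11 + 22)/6 = 72/6 = 12; σ²_Electrical rough-in = ((22−6)/6)² = 7.111
te_Plumbing rough-in = (2 + 4·4 + 6)/6 = 24/6 = 4; σ²_Plumbing rough-in = ((6−2)/6)² = 0.444
te_HVAC install = (1 + 4·5 + 15)/6 = 36/6 = 6; σ²_HVAC install = ((15−1)/6)² = 5.444
te_Insulation = (1 + 4·3 + 5)/6 = 18/6 = 3; σ²_Insulation = ((5−1)/6)² = 0.444
te_Drywall = (2 + 4·3 + 4)/6 = 18/6 = 3; σ²_Drywall = ((4−2)/6)² = 0.111

Forward pass:
ES_Demolition = 0; EF_Demolition = 14
ES_Excavation = 0; EF_Excavation = 11
ES_Foundation = max(EF_Demolition=14, EF_Excavation=11) = 14; EF_Foundation = 14+8 = 22
ES_Framing = max(EF_Demolition=14, EF_Excavation=11) = 14; EF_Framing = 14+2 = 16
ES_Roofing = max(EF_Demolition=14, EF_Excavation=11) = 14; EF_Roofing = 14+8 = 22
ES_Electrical rough-in = max(EF_Foundation=22, EF_Framing=16) = 22; EF_Electrical rough-in = 22+12 = 34
ES_Plumbing rough-in = max(EF_Excavation=11, EF_Foundation=22) = 22; EF_Plumbing rough-in = 22+4 = 26
ES_HVAC install = max(EF_Excavation=11, EF_Foundation=22) = 22; EF_HVAC install = 22+6 = 28
ES_Insulation = max(EF_Framing=16, EF_Roofing=22) = 22; EF_Insulation = 22+3 = 25
ES_Drywall = max(EF_Excavation=11, EF_Framing=16, EF_Electrical rough-in=34, EF_Plumbing rough-in=26, EF_HVAC install=28, EF_Insulation=25) = 34; EF_Drywall = 34+3 = 37
Expected project duration μ = 37 hours. Critical path: Demolition → Foundation → Electrical rough-in → Drywall.

Variance along critical path = 9.000 + 2.778 + 7.111 + 0.111 = 19.000; σ = 4.359 hours.
D = μ + z·σ = 37 + 0.842·4.359 = 40.7 hours

40.7 hours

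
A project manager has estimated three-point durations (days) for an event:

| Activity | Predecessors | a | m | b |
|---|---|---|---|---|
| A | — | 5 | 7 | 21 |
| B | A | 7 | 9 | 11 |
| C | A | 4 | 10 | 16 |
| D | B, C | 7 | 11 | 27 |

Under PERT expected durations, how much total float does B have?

1 days

te_A = (5 + 4·7 + 21)/6 = 54/6 = 9
te_B = (7 + 4·9 + 11)/6 = 54/6 = 9
te_C = (4 + 4·10 + 16)/6 = 60/6 = 10
te_D = (7 + 4·11 + 27)/6 = 78/6 = 13

Forward pass:
ES_A = 0; EF_A = 9
ES_B = 9; EF_B = 9+9 = 18
ES_C = 9; EF_C = 9+10 = 19
ES_D = max(EF_B=18, EF_C=19) = 19; EF_D = 19+13 = 32
Expected project duration μ = 32 days. Critical path: A → C → D.

Backward pass:
LF_D = 32; LS_D = 32−13 = 19
LF_C = LS_D = 19; LS_C = 19−10 = 9
LF_B = LS_D = 19; LS_B = 19−9 = 10
LF_A = min(LS_B=10, LS_C=9) = 9; LS_A = 9−9 = 0
Slack_B = LS_B − ES_B = 10 − 9 = 1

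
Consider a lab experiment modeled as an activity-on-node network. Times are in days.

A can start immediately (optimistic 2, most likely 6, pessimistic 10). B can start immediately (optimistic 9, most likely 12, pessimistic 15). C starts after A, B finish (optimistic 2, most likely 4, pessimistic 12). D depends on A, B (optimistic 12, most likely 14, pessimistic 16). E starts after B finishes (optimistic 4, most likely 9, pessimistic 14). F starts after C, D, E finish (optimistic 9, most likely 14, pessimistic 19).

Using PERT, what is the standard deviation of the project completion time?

2.05 days

te_A = (2 + 4·6 + 10)/6 = 36/6 = 6; σ²_A = ((10−2)/6)² = 1.778
te_B = (9 + 4·12 + 15)/6 = 72/6 = 12; σ²_B = ((15−9)/6)² = 1.000
te_C = (2 + 4·4 + 12)/6 = 30/6 = 5; σ²_C = ((12−2)/6)² = 2.778
te_D = (12 + 4·14 + 16)/6 = 84/6 = 14; σ²_D = ((16−12)/6)² = 0.444
te_E = (4 + 4·9 + 14)/6 = 54/6 = 9; σ²_E = ((14−4)/6)² = 2.778
te_F = (9 + 4·14 + 19)/6 = 84/6 = 14; σ²_F = ((19−9)/6)² = 2.778

Forward pass:
ES_A = 0; EF_A = 6
ES_B = 0; EF_B = 12
ES_C = max(EF_A=6, EF_B=12) = 12; EF_C = 12+5 = 17
ES_D = max(EF_A=6, EF_B=12) = 12; EF_D = 12+14 = 26
ES_E = 12; EF_E = 12+9 = 21
ES_F = max(EF_C=17, EF_D=26, EF_E=21) = 26; EF_F = 26+14 = 40
Expected project duration μ = 40 days. Critical path: B → D → F.

Variance along critical path = 1.000 + 0.444 + 2.778 = 4.222
σ = √4.222 = 2.055 days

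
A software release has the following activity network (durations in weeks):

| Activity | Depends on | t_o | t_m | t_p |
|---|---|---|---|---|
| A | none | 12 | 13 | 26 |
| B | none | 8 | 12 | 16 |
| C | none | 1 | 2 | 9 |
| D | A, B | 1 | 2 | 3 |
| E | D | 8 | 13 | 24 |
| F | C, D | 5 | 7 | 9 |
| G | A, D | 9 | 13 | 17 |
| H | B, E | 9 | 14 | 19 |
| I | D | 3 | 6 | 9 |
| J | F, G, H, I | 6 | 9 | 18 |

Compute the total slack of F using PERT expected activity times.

21 weeks

te_A = (12 + 4·13 + 26)/6 = 90/6 = 15
te_B = (8 + 4·12 + 16)/6 = 72/6 = 12
te_C = (1 + 4·2 + 9)/6 = 18/6 = 3
te_D = (1 + 4·2 + 3)/6 = 12/6 = 2
te_E = (8 + 4·13 + 24)/6 = 84/6 = 14
te_F = (5 + 4·7 + 9)/6 = 42/6 = 7
te_G = (9 + 4·13 + 17)/6 = 78/6 = 13
te_H = (9 + 4·14 + 19)/6 = 84/6 = 14
te_I = (3 + 4·6 + 9)/6 = 36/6 = 6
te_J = (6 + 4·9 + 18)/6 = 60/6 = 10

Forward pass:
ES_A = 0; EF_A = 15
ES_B = 0; EF_B = 12
ES_C = 0; EF_C = 3
ES_D = max(EF_A=15, EF_B=12) = 15; EF_D = 15+2 = 17
ES_E = 17; EF_E = 17+14 = 31
ES_F = max(EF_C=3, EF_D=17) = 17; EF_F = 17+7 = 24
ES_G = max(EF_A=15, EF_D=17) = 17; EF_G = 17+13 = 30
ES_H = max(EF_B=12, EF_E=31) = 31; EF_H = 31+14 = 45
ES_I = 17; EF_I = 17+6 = 23
ES_J = max(EF_F=24, EF_G=30, EF_H=45, EF_I=23) = 45; EF_J = 45+10 = 55
Expected project duration μ = 55 weeks. Critical path: A → D → E → H → J.

Backward pass:
LF_J = 55; LS_J = 55−10 = 45
LF_I = LS_J = 45; LS_I = 45−6 = 39
LF_H = LS_J = 45; LS_H = 45−14 = 31
LF_G = LS_J = 45; LS_G = 45−13 = 32
LF_F = LS_J = 45; LS_F = 45−7 = 38
LF_E = LS_H = 31; LS_E = 31−14 = 17
LF_D = min(LS_E=17, LS_F=38, LS_G=32, LS_I=39) = 17; LS_D = 17−2 = 15
LF_C = LS_F = 38; LS_C = 38−3 = 35
LF_B = min(LS_D=15, LS_H=31) = 15; LS_B = 15−12 = 3
LF_A = min(LS_D=15, LS_G=32) = 15; LS_A = 15−15 = 0
Slack_F = LS_F − ES_F = 38 − 17 = 21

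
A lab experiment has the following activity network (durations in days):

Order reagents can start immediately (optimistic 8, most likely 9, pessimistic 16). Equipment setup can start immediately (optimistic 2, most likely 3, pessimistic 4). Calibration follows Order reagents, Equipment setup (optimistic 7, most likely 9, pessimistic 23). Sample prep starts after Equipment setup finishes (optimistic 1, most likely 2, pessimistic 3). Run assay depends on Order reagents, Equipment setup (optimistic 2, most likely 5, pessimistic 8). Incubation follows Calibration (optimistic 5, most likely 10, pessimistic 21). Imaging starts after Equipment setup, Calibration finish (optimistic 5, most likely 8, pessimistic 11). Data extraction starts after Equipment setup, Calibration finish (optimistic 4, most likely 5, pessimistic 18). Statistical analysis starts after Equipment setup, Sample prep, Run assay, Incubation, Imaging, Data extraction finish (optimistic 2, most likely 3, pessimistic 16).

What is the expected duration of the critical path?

te_Order reagents = (8 + 4·9 + 16)/6 = 60/6 = 10
te_Equipment setup = (2 + 4·3 + 4)/6 = 18/6 = 3
te_Calibration = (7 + 4·9 + 23)/6 = 66/6 = 11
te_Sample prep = (1 + 4·2 + 3)/6 = 12/6 = 2
te_Run assay = (2 + 4·5 + 8)/6 = 30/6 = 5
te_Incubation = (5 + 4·10 + 21)/6 = 66/6 = 11
te_Imaging = (5 + 4·8 + 11)/6 = 48/6 = 8
te_Data extraction = (4 + 4·5 + 18)/6 = 42/6 = 7
te_Statistical analysis = (2 + 4·3 + 16)/6 = 30/6 = 5

Forward pass:
ES_Order reagents = 0; EF_Order reagents = 10
ES_Equipment setup = 0; EF_Equipment setup = 3
ES_Calibration = max(EF_Order reagents=10, EF_Equipment setup=3) = 10; EF_Calibration = 10+11 = 21
ES_Sample prep = 3; EF_Sample prep = 3+2 = 5
ES_Run assay = max(EF_Order reagents=10, EF_Equipment setup=3) = 10; EF_Run assay = 10+5 = 15
ES_Incubation = 21; EF_Incubation = 21+11 = 32
ES_Imaging = max(EF_Equipment setup=3, EF_Calibration=21) = 21; EF_Imaging = 21+8 = 29
ES_Data extraction = max(EF_Equipment setup=3, EF_Calibration=21) = 21; EF_Data extraction = 21+7 = 28
ES_Statistical analysis = max(EF_Equipment setup=3, EF_Sample prep=5, EF_Run assay=15, EF_Incubation=32, EF_Imaging=29, EF_Data extraction=28) = 32; EF_Statistical analysis = 32+5 = 37
Expected project duration μ = 37 days. Critical path: Order reagents → Calibration → Incubation → Statistical analysis.

37 days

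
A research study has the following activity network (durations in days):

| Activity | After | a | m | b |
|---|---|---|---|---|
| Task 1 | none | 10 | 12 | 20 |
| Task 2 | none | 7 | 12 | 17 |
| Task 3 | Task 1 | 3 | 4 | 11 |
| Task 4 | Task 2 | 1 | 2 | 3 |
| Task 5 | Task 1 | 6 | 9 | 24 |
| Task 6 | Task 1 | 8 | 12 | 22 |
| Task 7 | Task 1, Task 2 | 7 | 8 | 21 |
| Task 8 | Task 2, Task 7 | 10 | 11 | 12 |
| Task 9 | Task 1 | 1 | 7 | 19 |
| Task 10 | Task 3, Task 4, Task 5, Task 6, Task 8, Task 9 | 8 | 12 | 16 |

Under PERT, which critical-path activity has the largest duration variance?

te_Task 1 = (10 + 4·12 + 20)/6 = 78/6 = 13; σ²_Task 1 = ((20−10)/6)² = 2.778
te_Task 2 = (7 + 4·12 + 17)/6 = 72/6 = 12; σ²_Task 2 = ((17−7)/6)² = 2.778
te_Task 3 = (3 + 4·4 + 11)/6 = 30/6 = 5; σ²_Task 3 = ((11−3)/6)² = 1.778
te_Task 4 = (1 + 4·2 + 3)/6 = 12/6 = 2; σ²_Task 4 = ((3−1)/6)² = 0.111
te_Task 5 = (6 + 4·9 + 24)/6 = 66/6 = 11; σ²_Task 5 = ((24−6)/6)² = 9.000
te_Task 6 = (8 + 4·12 + 22)/6 = 78/6 = 13; σ²_Task 6 = ((22−8)/6)² = 5.444
te_Task 7 = (7 + 4·8 + 21)/6 = 60/6 = 10; σ²_Task 7 = ((21−7)/6)² = 5.444
te_Task 8 = (10 + 4·11 + 12)/6 = 66/6 = 11; σ²_Task 8 = ((12−10)/6)² = 0.111
te_Task 9 = (1 + 4·7 + 19)/6 = 48/6 = 8; σ²_Task 9 = ((19−1)/6)² = 9.000
te_Task 10 = (8 + 4·12 + 16)/6 = 72/6 = 12; σ²_Task 10 = ((16−8)/6)² = 1.778

Forward pass:
ES_Task 1 = 0; EF_Task 1 = 13
ES_Task 2 = 0; EF_Task 2 = 12
ES_Task 3 = 13; EF_Task 3 = 13+5 = 18
ES_Task 4 = 12; EF_Task 4 = 12+2 = 14
ES_Task 5 = 13; EF_Task 5 = 13+11 = 24
ES_Task 6 = 13; EF_Task 6 = 13+13 = 26
ES_Task 7 = max(EF_Task 1=13, EF_Task 2=12) = 13; EF_Task 7 = 13+10 = 23
ES_Task 8 = max(EF_Task 2=12, EF_Task 7=23) = 23; EF_Task 8 = 23+11 = 34
ES_Task 9 = 13; EF_Task 9 = 13+8 = 21
ES_Task 10 = max(EF_Task 3=18, EF_Task 4=14, EF_Task 5=24, EF_Task 6=26, EF_Task 8=34, EF_Task 9=21) = 34; EF_Task 10 = 34+12 = 46
Expected project duration μ = 46 days. Critical path: Task 1 → Task 7 → Task 8 → Task 10.

Variances on critical path: σ²_Task 1=2.778, σ²_Task 7=5.444, σ²_Task 8=0.111, σ²_Task 10=1.778.
Largest is σ²_Task 7 = 5.444.

Task 7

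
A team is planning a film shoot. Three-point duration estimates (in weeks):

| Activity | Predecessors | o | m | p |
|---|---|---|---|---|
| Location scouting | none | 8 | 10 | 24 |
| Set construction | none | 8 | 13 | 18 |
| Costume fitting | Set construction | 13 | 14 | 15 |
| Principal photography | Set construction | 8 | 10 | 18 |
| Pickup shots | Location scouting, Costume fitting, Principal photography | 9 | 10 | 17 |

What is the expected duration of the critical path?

te_Location scouting = (8 + 4·10 + 24)/6 = 72/6 = 12
te_Set construction = (8 + 4·13 + 18)/6 = 78/6 = 13
te_Costume fitting = (13 + 4·14 + 15)/6 = 84/6 = 14
te_Principal photography = (8 + 4·10 + 18)/6 = 66/6 = 11
te_Pickup shots = (9 + 4·10 + 17)/6 = 66/6 = 11

Forward pass:
ES_Location scouting = 0; EF_Location scouting = 12
ES_Set construction = 0; EF_Set construction = 13
ES_Costume fitting = 13; EF_Costume fitting = 13+14 = 27
ES_Principal photography = 13; EF_Principal photography = 13+11 = 24
ES_Pickup shots = max(EF_Location scouting=12, EF_Costume fitting=27, EF_Principal photography=24) = 27; EF_Pickup shots = 27+11 = 38
Expected project duration μ = 38 weeks. Critical path: Set construction → Costume fitting → Pickup shots.

38 weeks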